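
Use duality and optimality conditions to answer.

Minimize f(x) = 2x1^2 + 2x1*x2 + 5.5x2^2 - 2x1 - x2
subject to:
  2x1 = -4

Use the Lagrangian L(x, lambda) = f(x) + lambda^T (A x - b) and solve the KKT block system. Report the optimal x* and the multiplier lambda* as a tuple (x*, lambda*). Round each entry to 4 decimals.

Form the Lagrangian:
  L(x, lambda) = (1/2) x^T Q x + c^T x + lambda^T (A x - b)
Stationarity (grad_x L = 0): Q x + c + A^T lambda = 0.
Primal feasibility: A x = b.

This gives the KKT block system:
  [ Q   A^T ] [ x     ]   [-c ]
  [ A    0  ] [ lambda ] = [ b ]

Solving the linear system:
  x*      = (-2, 0.4545)
  lambda* = (4.5455)
  f(x*)   = 10.8636

x* = (-2, 0.4545), lambda* = (4.5455)


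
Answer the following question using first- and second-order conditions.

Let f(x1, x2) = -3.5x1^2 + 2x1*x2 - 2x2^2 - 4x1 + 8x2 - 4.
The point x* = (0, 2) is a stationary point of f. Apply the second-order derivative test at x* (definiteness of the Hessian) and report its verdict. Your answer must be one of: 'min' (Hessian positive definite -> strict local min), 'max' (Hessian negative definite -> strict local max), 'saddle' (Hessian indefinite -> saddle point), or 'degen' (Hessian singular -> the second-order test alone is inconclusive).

Compute the Hessian H = grad^2 f:
  H = [[-7, 2], [2, -4]]
Verify stationarity: grad f(x*) = H x* + g = (0, 0).
Eigenvalues of H: -8, -3.
Both eigenvalues < 0, so H is negative definite -> x* is a strict local max.

max


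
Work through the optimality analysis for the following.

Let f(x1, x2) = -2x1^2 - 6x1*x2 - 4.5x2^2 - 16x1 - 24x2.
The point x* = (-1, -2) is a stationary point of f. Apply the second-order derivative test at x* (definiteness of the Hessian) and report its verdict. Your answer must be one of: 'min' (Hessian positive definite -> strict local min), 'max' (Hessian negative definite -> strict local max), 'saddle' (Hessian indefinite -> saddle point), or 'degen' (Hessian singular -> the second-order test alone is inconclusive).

Compute the Hessian H = grad^2 f:
  H = [[-4, -6], [-6, -9]]
Verify stationarity: grad f(x*) = H x* + g = (0, 0).
Eigenvalues of H: -13, 0.
H has a zero eigenvalue (singular; negative semidefinite but not definite), so H is neither positive definite, negative definite, nor indefinite. The second-order test alone is inconclusive -> degen.
(Indeed, f is constant along the null direction of H through x*, so x* is not a strict local extremum.)

degen


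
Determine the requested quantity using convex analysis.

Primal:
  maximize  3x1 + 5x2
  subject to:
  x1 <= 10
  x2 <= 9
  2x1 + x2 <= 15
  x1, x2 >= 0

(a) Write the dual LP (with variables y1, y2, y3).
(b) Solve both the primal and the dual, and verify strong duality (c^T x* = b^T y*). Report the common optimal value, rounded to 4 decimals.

The standard primal-dual pair for 'max c^T x s.t. A x <= b, x >= 0' is:
  Dual:  min b^T y  s.t.  A^T y >= c,  y >= 0.

So the dual LP is:
  minimize  10y1 + 9y2 + 15y3
  subject to:
    y1 + 2y3 >= 3
    y2 + y3 >= 5
    y1, y2, y3 >= 0

Solving the primal: x* = (3, 9).
  primal value c^T x* = 54.
Solving the dual: y* = (0, 3.5, 1.5).
  dual value b^T y* = 54.
Strong duality: c^T x* = b^T y*. Confirmed.

54


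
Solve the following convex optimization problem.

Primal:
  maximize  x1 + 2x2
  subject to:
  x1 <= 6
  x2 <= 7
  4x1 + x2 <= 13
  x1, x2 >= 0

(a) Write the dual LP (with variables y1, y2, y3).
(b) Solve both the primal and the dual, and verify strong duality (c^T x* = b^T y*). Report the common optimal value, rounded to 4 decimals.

The standard primal-dual pair for 'max c^T x s.t. A x <= b, x >= 0' is:
  Dual:  min b^T y  s.t.  A^T y >= c,  y >= 0.

So the dual LP is:
  minimize  6y1 + 7y2 + 13y3
  subject to:
    y1 + 4y3 >= 1
    y2 + y3 >= 2
    y1, y2, y3 >= 0

Solving the primal: x* = (1.5, 7).
  primal value c^T x* = 15.5.
Solving the dual: y* = (0, 1.75, 0.25).
  dual value b^T y* = 15.5.
Strong duality: c^T x* = b^T y*. Confirmed.

15.5


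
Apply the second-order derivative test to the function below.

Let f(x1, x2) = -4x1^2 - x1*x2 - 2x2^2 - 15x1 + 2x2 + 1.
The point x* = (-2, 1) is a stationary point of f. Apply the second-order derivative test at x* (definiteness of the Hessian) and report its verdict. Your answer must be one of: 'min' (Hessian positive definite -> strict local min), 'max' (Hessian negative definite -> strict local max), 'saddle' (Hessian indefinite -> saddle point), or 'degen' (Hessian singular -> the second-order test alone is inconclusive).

Compute the Hessian H = grad^2 f:
  H = [[-8, -1], [-1, -4]]
Verify stationarity: grad f(x*) = H x* + g = (0, 0).
Eigenvalues of H: -8.2361, -3.7639.
Both eigenvalues < 0, so H is negative definite -> x* is a strict local max.

max


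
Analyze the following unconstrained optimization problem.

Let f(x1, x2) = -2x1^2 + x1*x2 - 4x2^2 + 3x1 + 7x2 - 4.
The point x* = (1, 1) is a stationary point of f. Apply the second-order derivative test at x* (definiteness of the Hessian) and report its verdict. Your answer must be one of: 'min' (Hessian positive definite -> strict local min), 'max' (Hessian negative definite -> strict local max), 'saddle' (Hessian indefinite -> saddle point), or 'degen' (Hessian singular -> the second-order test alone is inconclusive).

Compute the Hessian H = grad^2 f:
  H = [[-4, 1], [1, -8]]
Verify stationarity: grad f(x*) = H x* + g = (0, 0).
Eigenvalues of H: -8.2361, -3.7639.
Both eigenvalues < 0, so H is negative definite -> x* is a strict local max.

max


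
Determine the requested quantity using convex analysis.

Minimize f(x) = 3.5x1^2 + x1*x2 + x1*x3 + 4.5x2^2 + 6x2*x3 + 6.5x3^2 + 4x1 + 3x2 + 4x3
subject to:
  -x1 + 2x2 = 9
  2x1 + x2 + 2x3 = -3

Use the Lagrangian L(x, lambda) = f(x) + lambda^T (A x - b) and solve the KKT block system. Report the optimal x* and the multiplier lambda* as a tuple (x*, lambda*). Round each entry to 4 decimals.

Form the Lagrangian:
  L(x, lambda) = (1/2) x^T Q x + c^T x + lambda^T (A x - b)
Stationarity (grad_x L = 0): Q x + c + A^T lambda = 0.
Primal feasibility: A x = b.

This gives the KKT block system:
  [ Q   A^T ] [ x     ]   [-c ]
  [ A    0  ] [ lambda ] = [ b ]

Solving the linear system:
  x*      = (-1.8207, 3.5897, -1.4742)
  lambda* = (-11.1824, -2.2766)
  f(x*)   = 45.7006

x* = (-1.8207, 3.5897, -1.4742), lambda* = (-11.1824, -2.2766)


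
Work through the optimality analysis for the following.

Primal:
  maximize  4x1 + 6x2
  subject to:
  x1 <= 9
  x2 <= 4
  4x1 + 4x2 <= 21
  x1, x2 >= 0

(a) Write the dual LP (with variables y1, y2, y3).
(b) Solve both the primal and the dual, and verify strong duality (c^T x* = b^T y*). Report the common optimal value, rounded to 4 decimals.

The standard primal-dual pair for 'max c^T x s.t. A x <= b, x >= 0' is:
  Dual:  min b^T y  s.t.  A^T y >= c,  y >= 0.

So the dual LP is:
  minimize  9y1 + 4y2 + 21y3
  subject to:
    y1 + 4y3 >= 4
    y2 + 4y3 >= 6
    y1, y2, y3 >= 0

Solving the primal: x* = (1.25, 4).
  primal value c^T x* = 29.
Solving the dual: y* = (0, 2, 1).
  dual value b^T y* = 29.
Strong duality: c^T x* = b^T y*. Confirmed.

29


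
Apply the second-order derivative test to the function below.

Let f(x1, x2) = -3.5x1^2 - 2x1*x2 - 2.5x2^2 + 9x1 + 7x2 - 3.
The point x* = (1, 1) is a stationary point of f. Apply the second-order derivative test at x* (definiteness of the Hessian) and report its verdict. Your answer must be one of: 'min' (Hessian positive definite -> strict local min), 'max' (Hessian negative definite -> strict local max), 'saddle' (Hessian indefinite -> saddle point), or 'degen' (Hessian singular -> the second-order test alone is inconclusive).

Compute the Hessian H = grad^2 f:
  H = [[-7, -2], [-2, -5]]
Verify stationarity: grad f(x*) = H x* + g = (0, 0).
Eigenvalues of H: -8.2361, -3.7639.
Both eigenvalues < 0, so H is negative definite -> x* is a strict local max.

max


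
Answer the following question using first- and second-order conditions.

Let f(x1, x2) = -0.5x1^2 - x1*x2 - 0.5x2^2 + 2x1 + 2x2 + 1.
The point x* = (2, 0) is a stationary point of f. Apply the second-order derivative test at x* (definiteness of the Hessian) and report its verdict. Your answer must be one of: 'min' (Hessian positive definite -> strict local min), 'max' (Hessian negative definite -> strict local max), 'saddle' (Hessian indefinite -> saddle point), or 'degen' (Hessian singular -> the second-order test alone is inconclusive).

Compute the Hessian H = grad^2 f:
  H = [[-1, -1], [-1, -1]]
Verify stationarity: grad f(x*) = H x* + g = (0, 0).
Eigenvalues of H: -2, 0.
H has a zero eigenvalue (singular; negative semidefinite but not definite), so H is neither positive definite, negative definite, nor indefinite. The second-order test alone is inconclusive -> degen.
(Indeed, f is constant along the null direction of H through x*, so x* is not a strict local extremum.)

degen


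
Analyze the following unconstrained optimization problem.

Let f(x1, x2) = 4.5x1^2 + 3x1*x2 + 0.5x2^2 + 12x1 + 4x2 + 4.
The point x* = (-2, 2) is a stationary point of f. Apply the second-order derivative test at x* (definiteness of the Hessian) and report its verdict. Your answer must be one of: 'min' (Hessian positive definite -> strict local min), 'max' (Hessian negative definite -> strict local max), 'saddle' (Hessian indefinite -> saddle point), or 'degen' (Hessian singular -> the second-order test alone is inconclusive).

Compute the Hessian H = grad^2 f:
  H = [[9, 3], [3, 1]]
Verify stationarity: grad f(x*) = H x* + g = (0, 0).
Eigenvalues of H: 0, 10.
H has a zero eigenvalue (singular; positive semidefinite but not definite), so H is neither positive definite, negative definite, nor indefinite. The second-order test alone is inconclusive -> degen.
(Indeed, f is constant along the null direction of H through x*, so x* is not a strict local extremum.)

degen


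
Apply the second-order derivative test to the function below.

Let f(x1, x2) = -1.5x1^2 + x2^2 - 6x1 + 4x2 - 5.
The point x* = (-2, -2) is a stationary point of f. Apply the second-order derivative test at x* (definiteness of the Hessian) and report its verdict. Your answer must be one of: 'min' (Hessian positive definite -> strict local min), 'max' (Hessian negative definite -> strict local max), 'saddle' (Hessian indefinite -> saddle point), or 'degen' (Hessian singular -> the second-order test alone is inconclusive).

Compute the Hessian H = grad^2 f:
  H = [[-3, 0], [0, 2]]
Verify stationarity: grad f(x*) = H x* + g = (0, 0).
Eigenvalues of H: -3, 2.
Eigenvalues have mixed signs, so H is indefinite -> x* is a saddle point.

saddle


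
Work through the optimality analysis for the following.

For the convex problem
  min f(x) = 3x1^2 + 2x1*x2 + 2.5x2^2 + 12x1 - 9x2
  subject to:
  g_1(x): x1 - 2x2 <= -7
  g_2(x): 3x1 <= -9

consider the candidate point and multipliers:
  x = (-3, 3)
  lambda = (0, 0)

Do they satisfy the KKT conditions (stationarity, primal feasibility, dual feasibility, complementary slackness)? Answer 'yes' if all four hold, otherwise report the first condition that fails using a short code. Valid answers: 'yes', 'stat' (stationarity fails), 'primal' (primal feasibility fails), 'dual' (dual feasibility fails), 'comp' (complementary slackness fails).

Gradient of f: grad f(x) = Q x + c = (0, 0)
Constraint values g_i(x) = a_i^T x - b_i:
  g_1((-3, 3)) = -2
  g_2((-3, 3)) = 0
Stationarity residual: grad f(x) + sum_i lambda_i a_i = (0, 0)
  -> stationarity OK
Primal feasibility (all g_i <= 0): OK
Dual feasibility (all lambda_i >= 0): OK
Complementary slackness (lambda_i * g_i(x) = 0 for all i): OK

Verdict: yes, KKT holds.

yes


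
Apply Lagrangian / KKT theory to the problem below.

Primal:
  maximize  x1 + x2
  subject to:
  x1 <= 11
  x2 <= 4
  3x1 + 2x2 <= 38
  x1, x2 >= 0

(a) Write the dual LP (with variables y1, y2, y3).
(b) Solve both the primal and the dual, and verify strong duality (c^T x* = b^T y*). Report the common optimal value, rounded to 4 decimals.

The standard primal-dual pair for 'max c^T x s.t. A x <= b, x >= 0' is:
  Dual:  min b^T y  s.t.  A^T y >= c,  y >= 0.

So the dual LP is:
  minimize  11y1 + 4y2 + 38y3
  subject to:
    y1 + 3y3 >= 1
    y2 + 2y3 >= 1
    y1, y2, y3 >= 0

Solving the primal: x* = (10, 4).
  primal value c^T x* = 14.
Solving the dual: y* = (0, 0.3333, 0.3333).
  dual value b^T y* = 14.
Strong duality: c^T x* = b^T y*. Confirmed.

14


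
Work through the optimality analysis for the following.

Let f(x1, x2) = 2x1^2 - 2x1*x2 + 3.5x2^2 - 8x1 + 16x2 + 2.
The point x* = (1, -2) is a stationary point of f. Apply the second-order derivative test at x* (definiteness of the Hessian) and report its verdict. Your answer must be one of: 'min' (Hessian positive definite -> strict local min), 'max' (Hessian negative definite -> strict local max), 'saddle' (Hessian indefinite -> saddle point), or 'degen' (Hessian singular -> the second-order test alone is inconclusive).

Compute the Hessian H = grad^2 f:
  H = [[4, -2], [-2, 7]]
Verify stationarity: grad f(x*) = H x* + g = (0, 0).
Eigenvalues of H: 3, 8.
Both eigenvalues > 0, so H is positive definite -> x* is a strict local min.

min


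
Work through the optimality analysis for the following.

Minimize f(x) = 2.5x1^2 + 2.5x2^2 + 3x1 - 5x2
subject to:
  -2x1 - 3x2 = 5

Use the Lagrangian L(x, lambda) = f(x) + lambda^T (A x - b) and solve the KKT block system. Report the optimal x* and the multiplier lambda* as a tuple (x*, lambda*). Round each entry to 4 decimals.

Form the Lagrangian:
  L(x, lambda) = (1/2) x^T Q x + c^T x + lambda^T (A x - b)
Stationarity (grad_x L = 0): Q x + c + A^T lambda = 0.
Primal feasibility: A x = b.

This gives the KKT block system:
  [ Q   A^T ] [ x     ]   [-c ]
  [ A    0  ] [ lambda ] = [ b ]

Solving the linear system:
  x*      = (-1.6462, -0.5692)
  lambda* = (-2.6154)
  f(x*)   = 5.4923

x* = (-1.6462, -0.5692), lambda* = (-2.6154)


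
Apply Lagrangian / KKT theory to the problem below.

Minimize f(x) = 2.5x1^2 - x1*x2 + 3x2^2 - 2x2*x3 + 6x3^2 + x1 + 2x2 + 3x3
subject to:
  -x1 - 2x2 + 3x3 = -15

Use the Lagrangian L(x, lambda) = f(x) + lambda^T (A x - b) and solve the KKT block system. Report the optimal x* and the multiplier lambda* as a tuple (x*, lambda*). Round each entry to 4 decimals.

Form the Lagrangian:
  L(x, lambda) = (1/2) x^T Q x + c^T x + lambda^T (A x - b)
Stationarity (grad_x L = 0): Q x + c + A^T lambda = 0.
Primal feasibility: A x = b.

This gives the KKT block system:
  [ Q   A^T ] [ x     ]   [-c ]
  [ A    0  ] [ lambda ] = [ b ]

Solving the linear system:
  x*      = (2.4124, 2.7216, -2.3814)
  lambda* = (10.3402)
  f(x*)   = 77.9072

x* = (2.4124, 2.7216, -2.3814), lambda* = (10.3402)


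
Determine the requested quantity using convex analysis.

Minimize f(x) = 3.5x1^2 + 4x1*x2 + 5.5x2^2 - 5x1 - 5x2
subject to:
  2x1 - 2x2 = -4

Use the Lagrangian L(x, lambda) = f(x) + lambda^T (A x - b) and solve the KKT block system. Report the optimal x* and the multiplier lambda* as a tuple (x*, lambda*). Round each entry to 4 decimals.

Form the Lagrangian:
  L(x, lambda) = (1/2) x^T Q x + c^T x + lambda^T (A x - b)
Stationarity (grad_x L = 0): Q x + c + A^T lambda = 0.
Primal feasibility: A x = b.

This gives the KKT block system:
  [ Q   A^T ] [ x     ]   [-c ]
  [ A    0  ] [ lambda ] = [ b ]

Solving the linear system:
  x*      = (-0.7692, 1.2308)
  lambda* = (2.7308)
  f(x*)   = 4.3077

x* = (-0.7692, 1.2308), lambda* = (2.7308)


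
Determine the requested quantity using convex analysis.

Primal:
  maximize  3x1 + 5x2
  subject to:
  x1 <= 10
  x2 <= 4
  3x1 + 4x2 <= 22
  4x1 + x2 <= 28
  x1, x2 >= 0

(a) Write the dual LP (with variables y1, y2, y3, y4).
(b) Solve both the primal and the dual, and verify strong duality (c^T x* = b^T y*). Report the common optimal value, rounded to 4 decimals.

The standard primal-dual pair for 'max c^T x s.t. A x <= b, x >= 0' is:
  Dual:  min b^T y  s.t.  A^T y >= c,  y >= 0.

So the dual LP is:
  minimize  10y1 + 4y2 + 22y3 + 28y4
  subject to:
    y1 + 3y3 + 4y4 >= 3
    y2 + 4y3 + y4 >= 5
    y1, y2, y3, y4 >= 0

Solving the primal: x* = (2, 4).
  primal value c^T x* = 26.
Solving the dual: y* = (0, 1, 1, 0).
  dual value b^T y* = 26.
Strong duality: c^T x* = b^T y*. Confirmed.

26


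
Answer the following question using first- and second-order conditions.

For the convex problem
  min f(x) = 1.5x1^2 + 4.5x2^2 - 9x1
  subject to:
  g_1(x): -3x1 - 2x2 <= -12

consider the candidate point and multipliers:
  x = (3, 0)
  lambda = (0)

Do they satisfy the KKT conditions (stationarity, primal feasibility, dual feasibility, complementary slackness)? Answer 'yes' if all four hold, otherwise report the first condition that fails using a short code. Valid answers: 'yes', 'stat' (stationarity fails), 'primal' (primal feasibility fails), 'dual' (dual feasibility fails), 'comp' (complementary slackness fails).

Gradient of f: grad f(x) = Q x + c = (0, 0)
Constraint values g_i(x) = a_i^T x - b_i:
  g_1((3, 0)) = 3
Stationarity residual: grad f(x) + sum_i lambda_i a_i = (0, 0)
  -> stationarity OK
Primal feasibility (all g_i <= 0): FAILS
Dual feasibility (all lambda_i >= 0): OK
Complementary slackness (lambda_i * g_i(x) = 0 for all i): OK

Verdict: the first failing condition is primal_feasibility -> primal.

primal


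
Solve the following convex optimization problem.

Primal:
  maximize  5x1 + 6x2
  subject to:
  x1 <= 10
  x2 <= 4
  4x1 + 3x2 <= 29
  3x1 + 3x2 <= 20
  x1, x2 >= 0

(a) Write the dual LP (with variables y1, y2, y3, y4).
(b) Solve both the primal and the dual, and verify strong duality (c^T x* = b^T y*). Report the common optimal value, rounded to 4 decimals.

The standard primal-dual pair for 'max c^T x s.t. A x <= b, x >= 0' is:
  Dual:  min b^T y  s.t.  A^T y >= c,  y >= 0.

So the dual LP is:
  minimize  10y1 + 4y2 + 29y3 + 20y4
  subject to:
    y1 + 4y3 + 3y4 >= 5
    y2 + 3y3 + 3y4 >= 6
    y1, y2, y3, y4 >= 0

Solving the primal: x* = (2.6667, 4).
  primal value c^T x* = 37.3333.
Solving the dual: y* = (0, 1, 0, 1.6667).
  dual value b^T y* = 37.3333.
Strong duality: c^T x* = b^T y*. Confirmed.

37.3333


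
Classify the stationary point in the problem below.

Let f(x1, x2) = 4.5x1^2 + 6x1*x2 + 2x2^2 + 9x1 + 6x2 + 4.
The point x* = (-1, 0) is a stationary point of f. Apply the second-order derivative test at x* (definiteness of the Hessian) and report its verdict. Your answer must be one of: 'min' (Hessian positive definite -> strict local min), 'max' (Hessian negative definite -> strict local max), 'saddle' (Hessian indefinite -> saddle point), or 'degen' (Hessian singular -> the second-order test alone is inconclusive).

Compute the Hessian H = grad^2 f:
  H = [[9, 6], [6, 4]]
Verify stationarity: grad f(x*) = H x* + g = (0, 0).
Eigenvalues of H: 0, 13.
H has a zero eigenvalue (singular; positive semidefinite but not definite), so H is neither positive definite, negative definite, nor indefinite. The second-order test alone is inconclusive -> degen.
(Indeed, f is constant along the null direction of H through x*, so x* is not a strict local extremum.)

degen


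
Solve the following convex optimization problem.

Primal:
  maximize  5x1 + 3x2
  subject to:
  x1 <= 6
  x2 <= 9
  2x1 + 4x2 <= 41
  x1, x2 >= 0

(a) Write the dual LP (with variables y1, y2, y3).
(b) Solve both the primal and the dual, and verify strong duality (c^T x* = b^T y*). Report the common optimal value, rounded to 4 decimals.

The standard primal-dual pair for 'max c^T x s.t. A x <= b, x >= 0' is:
  Dual:  min b^T y  s.t.  A^T y >= c,  y >= 0.

So the dual LP is:
  minimize  6y1 + 9y2 + 41y3
  subject to:
    y1 + 2y3 >= 5
    y2 + 4y3 >= 3
    y1, y2, y3 >= 0

Solving the primal: x* = (6, 7.25).
  primal value c^T x* = 51.75.
Solving the dual: y* = (3.5, 0, 0.75).
  dual value b^T y* = 51.75.
Strong duality: c^T x* = b^T y*. Confirmed.

51.75


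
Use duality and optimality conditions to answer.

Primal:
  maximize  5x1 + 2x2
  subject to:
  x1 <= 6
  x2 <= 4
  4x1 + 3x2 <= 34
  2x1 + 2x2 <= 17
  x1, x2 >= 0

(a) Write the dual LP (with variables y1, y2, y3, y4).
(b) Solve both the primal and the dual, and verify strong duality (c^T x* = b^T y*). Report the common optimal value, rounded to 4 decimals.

The standard primal-dual pair for 'max c^T x s.t. A x <= b, x >= 0' is:
  Dual:  min b^T y  s.t.  A^T y >= c,  y >= 0.

So the dual LP is:
  minimize  6y1 + 4y2 + 34y3 + 17y4
  subject to:
    y1 + 4y3 + 2y4 >= 5
    y2 + 3y3 + 2y4 >= 2
    y1, y2, y3, y4 >= 0

Solving the primal: x* = (6, 2.5).
  primal value c^T x* = 35.
Solving the dual: y* = (3, 0, 0, 1).
  dual value b^T y* = 35.
Strong duality: c^T x* = b^T y*. Confirmed.

35


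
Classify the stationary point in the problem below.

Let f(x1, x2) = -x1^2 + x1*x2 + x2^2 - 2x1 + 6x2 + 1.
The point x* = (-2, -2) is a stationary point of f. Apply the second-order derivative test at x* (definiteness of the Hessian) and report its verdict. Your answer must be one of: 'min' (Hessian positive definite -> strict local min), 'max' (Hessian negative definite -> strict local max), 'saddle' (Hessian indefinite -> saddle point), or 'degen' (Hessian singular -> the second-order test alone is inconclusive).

Compute the Hessian H = grad^2 f:
  H = [[-2, 1], [1, 2]]
Verify stationarity: grad f(x*) = H x* + g = (0, 0).
Eigenvalues of H: -2.2361, 2.2361.
Eigenvalues have mixed signs, so H is indefinite -> x* is a saddle point.

saddle


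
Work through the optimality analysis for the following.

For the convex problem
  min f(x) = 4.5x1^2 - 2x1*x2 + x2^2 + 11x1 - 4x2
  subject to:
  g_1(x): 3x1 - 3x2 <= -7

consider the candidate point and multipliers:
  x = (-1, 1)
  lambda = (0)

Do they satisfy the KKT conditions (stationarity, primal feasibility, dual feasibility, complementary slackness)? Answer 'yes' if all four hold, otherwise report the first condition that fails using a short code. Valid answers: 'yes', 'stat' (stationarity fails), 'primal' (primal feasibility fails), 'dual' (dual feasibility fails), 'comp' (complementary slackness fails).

Gradient of f: grad f(x) = Q x + c = (0, 0)
Constraint values g_i(x) = a_i^T x - b_i:
  g_1((-1, 1)) = 1
Stationarity residual: grad f(x) + sum_i lambda_i a_i = (0, 0)
  -> stationarity OK
Primal feasibility (all g_i <= 0): FAILS
Dual feasibility (all lambda_i >= 0): OK
Complementary slackness (lambda_i * g_i(x) = 0 for all i): OK

Verdict: the first failing condition is primal_feasibility -> primal.

primal


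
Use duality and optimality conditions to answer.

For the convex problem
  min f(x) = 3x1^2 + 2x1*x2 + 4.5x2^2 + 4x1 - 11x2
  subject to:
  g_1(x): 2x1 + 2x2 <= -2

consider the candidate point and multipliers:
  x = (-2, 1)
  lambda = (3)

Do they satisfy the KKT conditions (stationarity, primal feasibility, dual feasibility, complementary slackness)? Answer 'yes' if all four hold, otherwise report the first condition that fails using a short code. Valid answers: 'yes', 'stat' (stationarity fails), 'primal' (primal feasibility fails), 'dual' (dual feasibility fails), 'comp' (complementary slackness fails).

Gradient of f: grad f(x) = Q x + c = (-6, -6)
Constraint values g_i(x) = a_i^T x - b_i:
  g_1((-2, 1)) = 0
Stationarity residual: grad f(x) + sum_i lambda_i a_i = (0, 0)
  -> stationarity OK
Primal feasibility (all g_i <= 0): OK
Dual feasibility (all lambda_i >= 0): OK
Complementary slackness (lambda_i * g_i(x) = 0 for all i): OK

Verdict: yes, KKT holds.

yes


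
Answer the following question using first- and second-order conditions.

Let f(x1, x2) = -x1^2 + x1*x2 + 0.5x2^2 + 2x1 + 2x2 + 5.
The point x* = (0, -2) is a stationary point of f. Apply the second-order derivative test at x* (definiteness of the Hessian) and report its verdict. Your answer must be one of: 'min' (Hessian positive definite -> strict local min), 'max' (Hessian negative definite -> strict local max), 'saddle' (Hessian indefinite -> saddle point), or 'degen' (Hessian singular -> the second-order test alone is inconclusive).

Compute the Hessian H = grad^2 f:
  H = [[-2, 1], [1, 1]]
Verify stationarity: grad f(x*) = H x* + g = (0, 0).
Eigenvalues of H: -2.3028, 1.3028.
Eigenvalues have mixed signs, so H is indefinite -> x* is a saddle point.

saddle


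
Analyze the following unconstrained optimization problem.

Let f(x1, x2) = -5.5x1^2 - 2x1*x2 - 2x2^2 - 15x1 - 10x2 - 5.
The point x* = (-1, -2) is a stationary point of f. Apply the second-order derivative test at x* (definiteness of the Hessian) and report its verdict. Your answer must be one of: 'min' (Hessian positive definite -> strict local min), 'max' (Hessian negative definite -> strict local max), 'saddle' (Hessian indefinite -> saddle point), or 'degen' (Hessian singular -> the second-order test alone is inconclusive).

Compute the Hessian H = grad^2 f:
  H = [[-11, -2], [-2, -4]]
Verify stationarity: grad f(x*) = H x* + g = (0, 0).
Eigenvalues of H: -11.5311, -3.4689.
Both eigenvalues < 0, so H is negative definite -> x* is a strict local max.

max


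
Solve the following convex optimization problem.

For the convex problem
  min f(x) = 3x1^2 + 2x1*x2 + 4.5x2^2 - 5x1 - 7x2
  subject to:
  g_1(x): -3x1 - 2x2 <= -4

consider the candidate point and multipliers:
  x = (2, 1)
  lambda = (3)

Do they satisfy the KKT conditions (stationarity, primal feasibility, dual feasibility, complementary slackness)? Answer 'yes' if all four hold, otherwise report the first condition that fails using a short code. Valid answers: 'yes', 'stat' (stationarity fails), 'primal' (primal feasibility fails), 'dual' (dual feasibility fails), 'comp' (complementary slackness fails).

Gradient of f: grad f(x) = Q x + c = (9, 6)
Constraint values g_i(x) = a_i^T x - b_i:
  g_1((2, 1)) = -4
Stationarity residual: grad f(x) + sum_i lambda_i a_i = (0, 0)
  -> stationarity OK
Primal feasibility (all g_i <= 0): OK
Dual feasibility (all lambda_i >= 0): OK
Complementary slackness (lambda_i * g_i(x) = 0 for all i): FAILS

Verdict: the first failing condition is complementary_slackness -> comp.

comp


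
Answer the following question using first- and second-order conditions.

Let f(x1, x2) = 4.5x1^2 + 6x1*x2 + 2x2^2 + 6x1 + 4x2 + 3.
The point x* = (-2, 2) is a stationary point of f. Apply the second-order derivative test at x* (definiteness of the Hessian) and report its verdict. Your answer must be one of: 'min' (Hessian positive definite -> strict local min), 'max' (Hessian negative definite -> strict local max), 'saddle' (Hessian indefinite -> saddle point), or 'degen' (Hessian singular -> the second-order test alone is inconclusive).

Compute the Hessian H = grad^2 f:
  H = [[9, 6], [6, 4]]
Verify stationarity: grad f(x*) = H x* + g = (0, 0).
Eigenvalues of H: 0, 13.
H has a zero eigenvalue (singular; positive semidefinite but not definite), so H is neither positive definite, negative definite, nor indefinite. The second-order test alone is inconclusive -> degen.
(Indeed, f is constant along the null direction of H through x*, so x* is not a strict local extremum.)

degen


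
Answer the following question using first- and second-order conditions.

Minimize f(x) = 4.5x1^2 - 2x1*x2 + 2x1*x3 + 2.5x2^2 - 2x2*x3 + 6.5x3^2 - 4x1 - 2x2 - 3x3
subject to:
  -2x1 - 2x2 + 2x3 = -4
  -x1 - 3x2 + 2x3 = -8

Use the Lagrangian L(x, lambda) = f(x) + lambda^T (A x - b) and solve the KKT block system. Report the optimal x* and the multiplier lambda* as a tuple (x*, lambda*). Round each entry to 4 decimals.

Form the Lagrangian:
  L(x, lambda) = (1/2) x^T Q x + c^T x + lambda^T (A x - b)
Stationarity (grad_x L = 0): Q x + c + A^T lambda = 0.
Primal feasibility: A x = b.

This gives the KKT block system:
  [ Q   A^T ] [ x     ]   [-c ]
  [ A    0  ] [ lambda ] = [ b ]

Solving the linear system:
  x*      = (-0.5806, 3.4194, 0.8387)
  lambda* = (-14.4355, 14.4839)
  f(x*)   = 25.5484

x* = (-0.5806, 3.4194, 0.8387), lambda* = (-14.4355, 14.4839)


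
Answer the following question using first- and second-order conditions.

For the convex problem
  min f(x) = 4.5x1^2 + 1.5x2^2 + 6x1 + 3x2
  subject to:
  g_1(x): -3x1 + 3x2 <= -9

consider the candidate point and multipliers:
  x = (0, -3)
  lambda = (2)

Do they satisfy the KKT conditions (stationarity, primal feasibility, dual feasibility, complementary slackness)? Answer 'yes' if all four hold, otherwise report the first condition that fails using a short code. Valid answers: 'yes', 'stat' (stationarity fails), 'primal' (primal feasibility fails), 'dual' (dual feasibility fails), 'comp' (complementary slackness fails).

Gradient of f: grad f(x) = Q x + c = (6, -6)
Constraint values g_i(x) = a_i^T x - b_i:
  g_1((0, -3)) = 0
Stationarity residual: grad f(x) + sum_i lambda_i a_i = (0, 0)
  -> stationarity OK
Primal feasibility (all g_i <= 0): OK
Dual feasibility (all lambda_i >= 0): OK
Complementary slackness (lambda_i * g_i(x) = 0 for all i): OK

Verdict: yes, KKT holds.

yes


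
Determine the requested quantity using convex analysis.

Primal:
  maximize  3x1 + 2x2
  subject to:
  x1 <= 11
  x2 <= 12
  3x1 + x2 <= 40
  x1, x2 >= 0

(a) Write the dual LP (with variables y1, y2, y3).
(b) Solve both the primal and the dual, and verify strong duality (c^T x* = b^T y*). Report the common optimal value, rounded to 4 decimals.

The standard primal-dual pair for 'max c^T x s.t. A x <= b, x >= 0' is:
  Dual:  min b^T y  s.t.  A^T y >= c,  y >= 0.

So the dual LP is:
  minimize  11y1 + 12y2 + 40y3
  subject to:
    y1 + 3y3 >= 3
    y2 + y3 >= 2
    y1, y2, y3 >= 0

Solving the primal: x* = (9.3333, 12).
  primal value c^T x* = 52.
Solving the dual: y* = (0, 1, 1).
  dual value b^T y* = 52.
Strong duality: c^T x* = b^T y*. Confirmed.

52


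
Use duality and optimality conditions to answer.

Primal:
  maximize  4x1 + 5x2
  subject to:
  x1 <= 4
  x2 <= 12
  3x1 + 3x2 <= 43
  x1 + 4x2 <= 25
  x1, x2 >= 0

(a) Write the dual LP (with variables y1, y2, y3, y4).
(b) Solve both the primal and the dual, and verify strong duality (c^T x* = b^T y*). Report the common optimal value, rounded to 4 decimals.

The standard primal-dual pair for 'max c^T x s.t. A x <= b, x >= 0' is:
  Dual:  min b^T y  s.t.  A^T y >= c,  y >= 0.

So the dual LP is:
  minimize  4y1 + 12y2 + 43y3 + 25y4
  subject to:
    y1 + 3y3 + y4 >= 4
    y2 + 3y3 + 4y4 >= 5
    y1, y2, y3, y4 >= 0

Solving the primal: x* = (4, 5.25).
  primal value c^T x* = 42.25.
Solving the dual: y* = (2.75, 0, 0, 1.25).
  dual value b^T y* = 42.25.
Strong duality: c^T x* = b^T y*. Confirmed.

42.25


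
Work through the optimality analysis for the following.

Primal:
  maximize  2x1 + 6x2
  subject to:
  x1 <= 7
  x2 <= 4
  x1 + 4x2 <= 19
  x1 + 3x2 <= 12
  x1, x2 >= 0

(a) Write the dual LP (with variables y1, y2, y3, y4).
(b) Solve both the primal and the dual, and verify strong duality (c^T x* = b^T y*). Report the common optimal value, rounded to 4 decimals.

The standard primal-dual pair for 'max c^T x s.t. A x <= b, x >= 0' is:
  Dual:  min b^T y  s.t.  A^T y >= c,  y >= 0.

So the dual LP is:
  minimize  7y1 + 4y2 + 19y3 + 12y4
  subject to:
    y1 + y3 + y4 >= 2
    y2 + 4y3 + 3y4 >= 6
    y1, y2, y3, y4 >= 0

Solving the primal: x* = (7, 1.6667).
  primal value c^T x* = 24.
Solving the dual: y* = (0, 0, 0, 2).
  dual value b^T y* = 24.
Strong duality: c^T x* = b^T y*. Confirmed.

24


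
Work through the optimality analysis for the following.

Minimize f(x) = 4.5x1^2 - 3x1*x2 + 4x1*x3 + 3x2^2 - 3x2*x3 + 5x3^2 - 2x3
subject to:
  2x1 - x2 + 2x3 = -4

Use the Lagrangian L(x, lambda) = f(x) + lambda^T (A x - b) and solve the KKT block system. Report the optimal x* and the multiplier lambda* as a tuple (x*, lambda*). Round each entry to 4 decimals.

Form the Lagrangian:
  L(x, lambda) = (1/2) x^T Q x + c^T x + lambda^T (A x - b)
Stationarity (grad_x L = 0): Q x + c + A^T lambda = 0.
Primal feasibility: A x = b.

This gives the KKT block system:
  [ Q   A^T ] [ x     ]   [-c ]
  [ A    0  ] [ lambda ] = [ b ]

Solving the linear system:
  x*      = (-1.2039, 0.2524, -0.6699)
  lambda* = (7.1359)
  f(x*)   = 14.9417

x* = (-1.2039, 0.2524, -0.6699), lambda* = (7.1359)


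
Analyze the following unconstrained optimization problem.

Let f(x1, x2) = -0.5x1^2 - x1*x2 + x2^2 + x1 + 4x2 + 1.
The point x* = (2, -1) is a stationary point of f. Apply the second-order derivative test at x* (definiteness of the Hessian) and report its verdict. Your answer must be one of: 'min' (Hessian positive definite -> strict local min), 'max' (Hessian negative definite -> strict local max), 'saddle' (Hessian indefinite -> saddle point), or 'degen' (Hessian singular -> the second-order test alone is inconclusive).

Compute the Hessian H = grad^2 f:
  H = [[-1, -1], [-1, 2]]
Verify stationarity: grad f(x*) = H x* + g = (0, 0).
Eigenvalues of H: -1.3028, 2.3028.
Eigenvalues have mixed signs, so H is indefinite -> x* is a saddle point.

saddle


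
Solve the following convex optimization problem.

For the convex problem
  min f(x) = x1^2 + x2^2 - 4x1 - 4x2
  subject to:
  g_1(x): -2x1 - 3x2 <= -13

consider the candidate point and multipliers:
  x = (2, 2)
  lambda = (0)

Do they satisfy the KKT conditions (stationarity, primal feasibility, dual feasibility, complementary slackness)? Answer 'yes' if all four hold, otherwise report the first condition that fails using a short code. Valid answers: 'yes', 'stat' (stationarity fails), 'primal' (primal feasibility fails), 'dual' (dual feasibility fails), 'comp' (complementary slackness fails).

Gradient of f: grad f(x) = Q x + c = (0, 0)
Constraint values g_i(x) = a_i^T x - b_i:
  g_1((2, 2)) = 3
Stationarity residual: grad f(x) + sum_i lambda_i a_i = (0, 0)
  -> stationarity OK
Primal feasibility (all g_i <= 0): FAILS
Dual feasibility (all lambda_i >= 0): OK
Complementary slackness (lambda_i * g_i(x) = 0 for all i): OK

Verdict: the first failing condition is primal_feasibility -> primal.

primal


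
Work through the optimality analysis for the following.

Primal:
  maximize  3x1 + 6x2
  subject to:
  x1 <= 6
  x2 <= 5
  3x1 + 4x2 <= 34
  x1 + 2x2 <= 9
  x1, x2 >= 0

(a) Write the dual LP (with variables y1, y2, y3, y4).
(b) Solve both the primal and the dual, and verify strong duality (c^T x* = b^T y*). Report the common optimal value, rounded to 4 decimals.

The standard primal-dual pair for 'max c^T x s.t. A x <= b, x >= 0' is:
  Dual:  min b^T y  s.t.  A^T y >= c,  y >= 0.

So the dual LP is:
  minimize  6y1 + 5y2 + 34y3 + 9y4
  subject to:
    y1 + 3y3 + y4 >= 3
    y2 + 4y3 + 2y4 >= 6
    y1, y2, y3, y4 >= 0

Solving the primal: x* = (6, 1.5).
  primal value c^T x* = 27.
Solving the dual: y* = (0, 0, 0, 3).
  dual value b^T y* = 27.
Strong duality: c^T x* = b^T y*. Confirmed.

27


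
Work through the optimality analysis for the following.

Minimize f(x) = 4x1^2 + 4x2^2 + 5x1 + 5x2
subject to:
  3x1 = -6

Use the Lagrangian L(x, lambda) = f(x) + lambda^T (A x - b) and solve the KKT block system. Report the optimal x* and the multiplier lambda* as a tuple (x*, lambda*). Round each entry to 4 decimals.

Form the Lagrangian:
  L(x, lambda) = (1/2) x^T Q x + c^T x + lambda^T (A x - b)
Stationarity (grad_x L = 0): Q x + c + A^T lambda = 0.
Primal feasibility: A x = b.

This gives the KKT block system:
  [ Q   A^T ] [ x     ]   [-c ]
  [ A    0  ] [ lambda ] = [ b ]

Solving the linear system:
  x*      = (-2, -0.625)
  lambda* = (3.6667)
  f(x*)   = 4.4375

x* = (-2, -0.625), lambda* = (3.6667)


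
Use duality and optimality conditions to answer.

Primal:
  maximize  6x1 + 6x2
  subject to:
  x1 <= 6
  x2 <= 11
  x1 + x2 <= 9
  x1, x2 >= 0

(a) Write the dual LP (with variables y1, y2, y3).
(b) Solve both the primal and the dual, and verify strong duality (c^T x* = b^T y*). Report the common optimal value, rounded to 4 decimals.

The standard primal-dual pair for 'max c^T x s.t. A x <= b, x >= 0' is:
  Dual:  min b^T y  s.t.  A^T y >= c,  y >= 0.

So the dual LP is:
  minimize  6y1 + 11y2 + 9y3
  subject to:
    y1 + y3 >= 6
    y2 + y3 >= 6
    y1, y2, y3 >= 0

Solving the primal: x* = (0, 9).
  primal value c^T x* = 54.
Solving the dual: y* = (0, 0, 6).
  dual value b^T y* = 54.
Strong duality: c^T x* = b^T y*. Confirmed.

54


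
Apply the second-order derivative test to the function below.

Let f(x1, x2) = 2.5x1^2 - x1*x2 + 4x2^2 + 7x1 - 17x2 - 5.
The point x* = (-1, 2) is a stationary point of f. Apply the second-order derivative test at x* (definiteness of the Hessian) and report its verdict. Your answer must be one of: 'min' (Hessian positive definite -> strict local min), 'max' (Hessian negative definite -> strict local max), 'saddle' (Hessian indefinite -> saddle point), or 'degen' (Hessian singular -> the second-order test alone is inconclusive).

Compute the Hessian H = grad^2 f:
  H = [[5, -1], [-1, 8]]
Verify stationarity: grad f(x*) = H x* + g = (0, 0).
Eigenvalues of H: 4.6972, 8.3028.
Both eigenvalues > 0, so H is positive definite -> x* is a strict local min.

min


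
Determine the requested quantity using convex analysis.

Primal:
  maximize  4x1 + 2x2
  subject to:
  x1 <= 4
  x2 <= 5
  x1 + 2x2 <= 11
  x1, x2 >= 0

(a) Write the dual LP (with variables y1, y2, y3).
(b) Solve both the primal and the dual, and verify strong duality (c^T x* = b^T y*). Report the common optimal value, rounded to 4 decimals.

The standard primal-dual pair for 'max c^T x s.t. A x <= b, x >= 0' is:
  Dual:  min b^T y  s.t.  A^T y >= c,  y >= 0.

So the dual LP is:
  minimize  4y1 + 5y2 + 11y3
  subject to:
    y1 + y3 >= 4
    y2 + 2y3 >= 2
    y1, y2, y3 >= 0

Solving the primal: x* = (4, 3.5).
  primal value c^T x* = 23.
Solving the dual: y* = (3, 0, 1).
  dual value b^T y* = 23.
Strong duality: c^T x* = b^T y*. Confirmed.

23


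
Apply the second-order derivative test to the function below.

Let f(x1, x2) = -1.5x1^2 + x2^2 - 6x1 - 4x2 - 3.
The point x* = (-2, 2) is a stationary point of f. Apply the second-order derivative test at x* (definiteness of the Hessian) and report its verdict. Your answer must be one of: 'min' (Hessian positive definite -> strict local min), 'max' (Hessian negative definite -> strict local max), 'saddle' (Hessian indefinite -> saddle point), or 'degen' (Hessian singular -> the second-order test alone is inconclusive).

Compute the Hessian H = grad^2 f:
  H = [[-3, 0], [0, 2]]
Verify stationarity: grad f(x*) = H x* + g = (0, 0).
Eigenvalues of H: -3, 2.
Eigenvalues have mixed signs, so H is indefinite -> x* is a saddle point.

saddle


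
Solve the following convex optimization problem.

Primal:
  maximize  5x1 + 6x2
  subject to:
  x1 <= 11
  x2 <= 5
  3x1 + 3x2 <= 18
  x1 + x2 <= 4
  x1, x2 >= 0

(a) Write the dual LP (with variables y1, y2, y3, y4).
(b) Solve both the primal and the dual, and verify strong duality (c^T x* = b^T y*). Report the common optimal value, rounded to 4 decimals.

The standard primal-dual pair for 'max c^T x s.t. A x <= b, x >= 0' is:
  Dual:  min b^T y  s.t.  A^T y >= c,  y >= 0.

So the dual LP is:
  minimize  11y1 + 5y2 + 18y3 + 4y4
  subject to:
    y1 + 3y3 + y4 >= 5
    y2 + 3y3 + y4 >= 6
    y1, y2, y3, y4 >= 0

Solving the primal: x* = (0, 4).
  primal value c^T x* = 24.
Solving the dual: y* = (0, 0, 0, 6).
  dual value b^T y* = 24.
Strong duality: c^T x* = b^T y*. Confirmed.

24


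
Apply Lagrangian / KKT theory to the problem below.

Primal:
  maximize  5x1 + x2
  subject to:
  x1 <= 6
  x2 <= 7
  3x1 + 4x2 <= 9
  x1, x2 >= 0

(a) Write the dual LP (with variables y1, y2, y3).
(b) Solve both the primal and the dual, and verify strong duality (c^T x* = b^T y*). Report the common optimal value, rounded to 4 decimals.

The standard primal-dual pair for 'max c^T x s.t. A x <= b, x >= 0' is:
  Dual:  min b^T y  s.t.  A^T y >= c,  y >= 0.

So the dual LP is:
  minimize  6y1 + 7y2 + 9y3
  subject to:
    y1 + 3y3 >= 5
    y2 + 4y3 >= 1
    y1, y2, y3 >= 0

Solving the primal: x* = (3, 0).
  primal value c^T x* = 15.
Solving the dual: y* = (0, 0, 1.6667).
  dual value b^T y* = 15.
Strong duality: c^T x* = b^T y*. Confirmed.

15


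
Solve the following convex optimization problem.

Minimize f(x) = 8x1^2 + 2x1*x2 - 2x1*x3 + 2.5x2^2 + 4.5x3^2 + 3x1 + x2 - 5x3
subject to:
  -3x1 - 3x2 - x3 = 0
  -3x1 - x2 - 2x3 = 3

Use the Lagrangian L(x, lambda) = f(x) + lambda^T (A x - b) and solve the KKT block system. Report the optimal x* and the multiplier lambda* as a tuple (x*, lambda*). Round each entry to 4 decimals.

Form the Lagrangian:
  L(x, lambda) = (1/2) x^T Q x + c^T x + lambda^T (A x - b)
Stationarity (grad_x L = 0): Q x + c + A^T lambda = 0.
Primal feasibility: A x = b.

This gives the KKT block system:
  [ Q   A^T ] [ x     ]   [-c ]
  [ A    0  ] [ lambda ] = [ b ]

Solving the linear system:
  x*      = (-0.93, 1.158, -0.684)
  lambda* = (3.8311, -6.5633)
  f(x*)   = 10.7388

x* = (-0.93, 1.158, -0.684), lambda* = (3.8311, -6.5633)
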